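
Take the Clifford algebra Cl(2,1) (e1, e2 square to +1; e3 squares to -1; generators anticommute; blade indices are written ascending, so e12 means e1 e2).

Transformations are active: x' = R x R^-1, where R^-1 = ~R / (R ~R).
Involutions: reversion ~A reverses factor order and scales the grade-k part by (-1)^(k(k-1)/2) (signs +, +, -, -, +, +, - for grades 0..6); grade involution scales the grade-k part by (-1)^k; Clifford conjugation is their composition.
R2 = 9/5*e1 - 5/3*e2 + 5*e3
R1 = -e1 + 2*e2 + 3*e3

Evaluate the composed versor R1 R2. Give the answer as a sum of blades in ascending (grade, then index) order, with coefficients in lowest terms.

Distribute over the terms of R1 (each basis-blade product reordered to ascending indices, repeated generators contracted through their squares):
(-e1) R2 = -9/5 + 5/3*e12 - 5*e13
(2*e2) R2 = -10/3 - 18/5*e12 + 10*e23
(3*e3) R2 = -15 - 27/5*e13 + 5*e23
Summing the partial products and collecting blades:
Answer: -302/15 - 29/15*e12 - 52/5*e13 + 15*e23


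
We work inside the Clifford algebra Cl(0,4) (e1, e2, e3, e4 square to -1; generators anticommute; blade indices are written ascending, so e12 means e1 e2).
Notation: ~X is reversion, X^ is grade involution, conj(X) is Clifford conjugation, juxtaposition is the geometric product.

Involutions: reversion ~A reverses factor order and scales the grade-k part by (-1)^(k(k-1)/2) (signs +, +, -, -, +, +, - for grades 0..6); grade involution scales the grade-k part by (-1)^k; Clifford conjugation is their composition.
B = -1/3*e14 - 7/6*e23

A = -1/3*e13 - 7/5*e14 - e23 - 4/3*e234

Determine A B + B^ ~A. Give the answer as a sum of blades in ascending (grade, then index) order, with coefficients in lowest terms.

first term: -49/30 - 14/9*e4 + 7/18*e12 + 1/9*e34 + 4/9*e123 + 59/30*e1234
second term: 49/30 + 14/9*e4 + 7/18*e12 + 1/9*e34 + 4/9*e123 - 59/30*e1234
Answer: 7/9*e12 + 2/9*e34 + 8/9*e123


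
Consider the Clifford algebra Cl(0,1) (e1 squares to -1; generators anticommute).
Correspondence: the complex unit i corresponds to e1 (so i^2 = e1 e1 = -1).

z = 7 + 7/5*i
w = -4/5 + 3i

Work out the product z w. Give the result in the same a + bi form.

In blades: z = 7 + 7/5*e1, w = -4/5 + 3*e1.
Distribute z over w term by term (generator squares from the signature, products reordered to ascending indices): (7)*w = -28/5 + 21*e1; (7/5*e1)*w = -21/5 - 28/25*e1.
Sum: -49/5 + 497/25*e1; translating back through the correspondence:
Answer: -49/5 + 497/25*i


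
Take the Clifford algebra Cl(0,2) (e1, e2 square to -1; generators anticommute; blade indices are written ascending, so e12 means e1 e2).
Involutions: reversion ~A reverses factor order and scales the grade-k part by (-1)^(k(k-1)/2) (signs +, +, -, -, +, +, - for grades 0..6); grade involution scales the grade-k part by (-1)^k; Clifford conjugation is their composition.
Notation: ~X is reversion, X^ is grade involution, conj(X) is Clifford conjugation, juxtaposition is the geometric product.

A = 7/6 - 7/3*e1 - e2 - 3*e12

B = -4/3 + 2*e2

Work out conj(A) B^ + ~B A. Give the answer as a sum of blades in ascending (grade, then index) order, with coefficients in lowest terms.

first term: 4/9 + 26/9*e1 - 11/3*e2 - 26/3*e12
second term: 4/9 - 26/9*e1 + 11/3*e2 + 26/3*e12
Answer: 8/9


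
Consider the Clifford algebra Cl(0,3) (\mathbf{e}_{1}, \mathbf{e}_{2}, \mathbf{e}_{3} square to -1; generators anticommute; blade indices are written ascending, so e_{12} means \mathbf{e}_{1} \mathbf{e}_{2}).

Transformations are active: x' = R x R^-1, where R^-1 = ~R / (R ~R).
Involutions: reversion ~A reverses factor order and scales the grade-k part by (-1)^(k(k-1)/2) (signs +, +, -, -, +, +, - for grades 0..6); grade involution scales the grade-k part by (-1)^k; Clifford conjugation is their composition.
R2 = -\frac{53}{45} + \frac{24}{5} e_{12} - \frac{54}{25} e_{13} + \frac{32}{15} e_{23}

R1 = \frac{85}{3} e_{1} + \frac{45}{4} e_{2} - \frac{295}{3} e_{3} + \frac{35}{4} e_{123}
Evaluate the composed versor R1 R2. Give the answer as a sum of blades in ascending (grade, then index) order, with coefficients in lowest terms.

Distribute over the terms of R1 (each basis-blade product reordered to ascending indices, repeated generators contracted through their squares):
(\frac{85}{3} e_{1}) R2 = -\frac{901}{27} e_{1} - 136 e_{2} + \frac{306}{5} e_{3} + \frac{544}{9} e_{123}
(\frac{45}{4} e_{2}) R2 = 54 e_{1} - \frac{53}{4} e_{2} - 24 e_{3} + \frac{243}{10} e_{123}
(-\frac{295}{3} e_{3}) R2 = \frac{1062}{5} e_{1} - \frac{1888}{9} e_{2} + \frac{3127}{27} e_{3} - 472 e_{123}
(\frac{35}{4} e_{123}) R2 = -\frac{56}{3} e_{1} - \frac{189}{10} e_{2} - 42 e_{3} - \frac{371}{36} e_{123}
Summing the partial products and collecting blades:
Answer: \frac{28939}{135} e_{1} - \frac{68027}{180} e_{2} + \frac{14987}{135} e_{3} - \frac{71561}{180} e_{123}


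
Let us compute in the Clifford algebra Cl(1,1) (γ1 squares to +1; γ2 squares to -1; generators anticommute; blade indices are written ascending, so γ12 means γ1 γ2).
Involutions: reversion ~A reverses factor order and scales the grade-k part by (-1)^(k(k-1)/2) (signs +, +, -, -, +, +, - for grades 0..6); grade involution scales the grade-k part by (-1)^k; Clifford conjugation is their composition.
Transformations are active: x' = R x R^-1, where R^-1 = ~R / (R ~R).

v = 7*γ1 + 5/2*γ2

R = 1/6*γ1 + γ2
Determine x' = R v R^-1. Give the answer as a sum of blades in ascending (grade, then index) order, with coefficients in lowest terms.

~R = 1/6*γ1 + γ2, and R ~R = -35/36, so R^-1 = ~R / (-35/36).
R v = -4/3 - 79/12*γ12
Answer: -229/35*γ1 + 17/70*γ2


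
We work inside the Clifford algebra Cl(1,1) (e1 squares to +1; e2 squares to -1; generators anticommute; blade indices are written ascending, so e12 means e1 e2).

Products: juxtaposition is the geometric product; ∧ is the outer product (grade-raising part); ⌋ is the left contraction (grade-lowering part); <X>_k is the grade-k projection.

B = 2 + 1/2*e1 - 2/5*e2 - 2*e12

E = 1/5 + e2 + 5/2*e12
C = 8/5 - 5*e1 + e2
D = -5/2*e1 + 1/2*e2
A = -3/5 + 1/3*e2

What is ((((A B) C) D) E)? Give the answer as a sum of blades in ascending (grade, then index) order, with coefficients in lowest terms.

step 1: -16/15 - 29/30*e1 + 68/75*e2 + 31/30*e12
step 2: 111/50 + 413/150*e1 + 4163/750*e2 + 261/50*e12
step 3: -3622/375 - 204/25*e1 + 354/25*e2 + 1144/75*e12
step 4: 13776/625 + 6943/375*e1 - 2042/75*e2 - 3657/125*e12
Answer: 13776/625 + 6943/375*e1 - 2042/75*e2 - 3657/125*e12


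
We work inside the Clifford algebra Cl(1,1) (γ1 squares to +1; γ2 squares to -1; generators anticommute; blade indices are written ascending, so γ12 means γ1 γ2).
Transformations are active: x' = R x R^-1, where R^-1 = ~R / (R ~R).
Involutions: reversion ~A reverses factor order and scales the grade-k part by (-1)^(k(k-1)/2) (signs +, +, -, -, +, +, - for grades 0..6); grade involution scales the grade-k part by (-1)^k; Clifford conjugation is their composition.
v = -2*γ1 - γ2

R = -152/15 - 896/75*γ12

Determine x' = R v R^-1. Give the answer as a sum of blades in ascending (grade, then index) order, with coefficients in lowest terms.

~R = -152/15 + 896/75*γ12, and R ~R = -25024/625, so R^-1 = ~R / (-25024/625).
R v = 208/25*γ1 - 344/25*γ2
Answer: 7286/1173*γ1 - 6997/1173*γ2


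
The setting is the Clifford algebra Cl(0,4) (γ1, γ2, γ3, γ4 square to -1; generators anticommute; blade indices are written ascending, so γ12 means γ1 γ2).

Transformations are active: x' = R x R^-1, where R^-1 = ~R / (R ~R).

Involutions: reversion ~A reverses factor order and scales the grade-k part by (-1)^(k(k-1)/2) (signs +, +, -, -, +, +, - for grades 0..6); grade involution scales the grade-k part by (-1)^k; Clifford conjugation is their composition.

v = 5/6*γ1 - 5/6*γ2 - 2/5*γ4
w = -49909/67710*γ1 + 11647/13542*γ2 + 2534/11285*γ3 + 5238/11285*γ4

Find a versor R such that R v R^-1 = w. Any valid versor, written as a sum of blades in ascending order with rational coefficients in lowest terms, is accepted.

Why this works: both vectors square to -697/450, so q(v) = q(w) and R = v + w = 1086/11285*γ1 + 181/6771*γ2 + 2534/11285*γ3 + 724/11285*γ4 carries v to w — its own direction survives, the complement (v - w)/2 flips.
Answer: 1086/11285*γ1 + 181/6771*γ2 + 2534/11285*γ3 + 724/11285*γ4


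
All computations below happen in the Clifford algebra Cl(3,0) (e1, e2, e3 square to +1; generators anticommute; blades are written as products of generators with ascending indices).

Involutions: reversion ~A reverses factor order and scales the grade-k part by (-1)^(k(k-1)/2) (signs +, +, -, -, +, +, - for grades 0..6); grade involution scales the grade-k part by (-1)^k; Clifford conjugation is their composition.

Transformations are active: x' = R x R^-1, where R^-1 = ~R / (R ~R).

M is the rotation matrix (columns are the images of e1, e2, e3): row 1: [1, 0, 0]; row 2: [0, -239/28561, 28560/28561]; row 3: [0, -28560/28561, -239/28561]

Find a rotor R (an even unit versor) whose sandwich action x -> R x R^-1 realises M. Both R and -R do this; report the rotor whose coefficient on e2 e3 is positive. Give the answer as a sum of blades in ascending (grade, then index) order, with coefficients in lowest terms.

Method: write R = a + b12*e1 e2 + b13*e1 e3 + b23*e2 e3 with a^2 + b12^2 + b13^2 + b23^2 = 1 (so R^-1 = ~R). Expanding the columns R e_j ~R gives tr M = 4a^2 - 1 and, from the antisymmetric part, M21 - M12 = -4a*b12, M13 - M31 = 4a*b13, M32 - M23 = -4a*b23.
Here tr M = 28083/28561, so a^2 = (1 + tr M)/4 = 14161/28561 and a = ±119/169. Taking a = 119/169: M21 - M12 = 0, M13 - M31 = 0, M32 - M23 = -57120/28561, giving b12 = 0, b13 = 0, b23 = 120/169, i.e. R = 119/169 + 120/169*e2 e3.
Its e2 e3 coefficient is already positive.
Answer: 119/169 + 120/169*e2 e3. Recall the cover is two-to-one: with M of trace 28083/28561, both preimages act alike, and the stated e2 e3 sign chooses the sheet.


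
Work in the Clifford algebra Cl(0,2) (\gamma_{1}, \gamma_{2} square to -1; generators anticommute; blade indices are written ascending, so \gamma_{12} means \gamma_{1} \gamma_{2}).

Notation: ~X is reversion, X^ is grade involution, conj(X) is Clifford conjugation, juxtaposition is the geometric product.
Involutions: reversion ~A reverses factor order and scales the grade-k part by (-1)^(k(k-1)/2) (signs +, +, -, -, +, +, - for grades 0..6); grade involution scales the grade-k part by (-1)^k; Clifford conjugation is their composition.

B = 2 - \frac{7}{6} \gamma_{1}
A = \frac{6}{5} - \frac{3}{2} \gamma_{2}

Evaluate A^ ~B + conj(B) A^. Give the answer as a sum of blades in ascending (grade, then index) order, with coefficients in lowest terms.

first term: \frac{12}{5} - \frac{7}{5} \gamma_{1} + 3 \gamma_{2} + \frac{7}{4} \gamma_{12}
second term: \frac{12}{5} + \frac{7}{5} \gamma_{1} + 3 \gamma_{2} + \frac{7}{4} \gamma_{12}
Answer: \frac{24}{5} + 6 \gamma_{2} + \frac{7}{2} \gamma_{12}


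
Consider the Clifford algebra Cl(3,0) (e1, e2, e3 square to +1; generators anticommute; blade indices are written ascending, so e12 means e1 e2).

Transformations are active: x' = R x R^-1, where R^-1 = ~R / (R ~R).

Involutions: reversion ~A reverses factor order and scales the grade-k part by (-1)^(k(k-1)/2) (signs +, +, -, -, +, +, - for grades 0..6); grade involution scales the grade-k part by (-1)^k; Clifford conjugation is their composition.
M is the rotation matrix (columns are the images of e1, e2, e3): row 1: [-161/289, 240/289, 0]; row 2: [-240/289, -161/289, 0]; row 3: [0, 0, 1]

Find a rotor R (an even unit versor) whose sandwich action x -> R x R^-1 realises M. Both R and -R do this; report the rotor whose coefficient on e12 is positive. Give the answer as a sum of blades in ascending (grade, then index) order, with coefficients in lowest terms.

Method: write R = a + b12*e12 + b13*e13 + b23*e23 with a^2 + b12^2 + b13^2 + b23^2 = 1 (so R^-1 = ~R). Expanding the columns R e_j ~R gives tr M = 4a^2 - 1 and, from the antisymmetric part, M21 - M12 = -4a*b12, M13 - M31 = 4a*b13, M32 - M23 = -4a*b23.
Here tr M = -33/289, so a^2 = (1 + tr M)/4 = 64/289 and a = ±8/17. Taking a = 8/17: M21 - M12 = -480/289, M13 - M31 = 0, M32 - M23 = 0, giving b12 = 15/17, b13 = 0, b23 = 0, i.e. R = 8/17 + 15/17*e12.
Its e12 coefficient is already positive.
Answer: 8/17 + 15/17*e12. Recall the cover is two-to-one: with M of trace -33/289, both preimages act alike, and the stated e12 sign chooses the sheet.


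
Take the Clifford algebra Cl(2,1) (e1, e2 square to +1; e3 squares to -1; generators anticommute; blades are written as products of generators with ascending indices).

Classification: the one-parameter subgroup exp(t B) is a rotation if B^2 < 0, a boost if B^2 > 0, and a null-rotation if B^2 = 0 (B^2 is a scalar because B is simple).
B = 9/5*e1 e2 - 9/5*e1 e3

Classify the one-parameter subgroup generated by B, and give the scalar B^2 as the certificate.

B^2 term by term: the squares give (9/5)^2*(e1 e2)^2 + (-9/5)^2*(e1 e3)^2 = 81/25*(-1) + 81/25*(+1) = 0 (each basis 2-blade squares to minus the product of its generators' squares); cross terms between blades sharing an index anticommute and cancel. So B^2 = 0.
Answer: null-rotation, certificate B^2 = 0. The invariant at work: B^2 = 0 is unchanged by conjugation, hence its sign classifies the subgroup whatever basis B is written in.


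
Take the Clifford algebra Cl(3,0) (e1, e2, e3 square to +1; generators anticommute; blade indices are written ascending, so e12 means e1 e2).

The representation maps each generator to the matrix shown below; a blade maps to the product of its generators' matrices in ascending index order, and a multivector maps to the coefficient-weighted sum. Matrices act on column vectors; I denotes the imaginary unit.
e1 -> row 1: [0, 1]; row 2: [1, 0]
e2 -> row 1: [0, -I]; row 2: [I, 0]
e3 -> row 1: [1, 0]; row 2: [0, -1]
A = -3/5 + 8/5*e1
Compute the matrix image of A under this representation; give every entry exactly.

M = (-3/5)*1 + (8/5)*rho(e1), summed entrywise (1 is the identity matrix):
Answer: row 1: [-3/5, 8/5]; row 2: [8/5, -3/5]


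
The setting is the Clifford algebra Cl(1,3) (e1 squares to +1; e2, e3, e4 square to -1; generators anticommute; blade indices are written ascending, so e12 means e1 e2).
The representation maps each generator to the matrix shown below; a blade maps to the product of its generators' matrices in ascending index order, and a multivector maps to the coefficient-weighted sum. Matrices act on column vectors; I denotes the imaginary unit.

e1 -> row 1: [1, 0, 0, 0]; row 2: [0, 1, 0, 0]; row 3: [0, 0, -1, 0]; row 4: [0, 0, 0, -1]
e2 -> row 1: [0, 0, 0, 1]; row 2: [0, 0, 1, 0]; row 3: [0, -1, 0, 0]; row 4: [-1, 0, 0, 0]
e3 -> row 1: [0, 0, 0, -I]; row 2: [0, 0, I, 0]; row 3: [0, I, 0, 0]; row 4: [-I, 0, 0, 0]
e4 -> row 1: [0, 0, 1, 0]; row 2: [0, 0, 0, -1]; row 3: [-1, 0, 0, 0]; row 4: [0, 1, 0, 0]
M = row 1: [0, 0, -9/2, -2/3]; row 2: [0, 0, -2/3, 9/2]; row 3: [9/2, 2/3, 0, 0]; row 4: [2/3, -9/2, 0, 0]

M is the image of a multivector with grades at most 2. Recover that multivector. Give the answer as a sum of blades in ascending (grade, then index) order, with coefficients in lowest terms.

Method: the blade images are trace-orthogonal — tr(rho(e_A) rho(e_B)^-1) = 4 if A = B and 0 otherwise — and rho(e_A)^-1 = (e_A)^2 * rho(e_A) with (e_A)^2 = +1 or -1, so the coefficient of e_A in the preimage is (e_A)^2 * tr(M rho(e_A))/4.
Nonzero projections over blades of grade <= 2: e2: (e2)^2 = -1, tr(M rho(e2)) = 8/3, coefficient -2/3; e4: (e4)^2 = -1, tr(M rho(e4)) = 18, coefficient -9/2. Every other blade of grade <= 2 projects to 0.
Answer: -2/3*e2 - 9/2*e4


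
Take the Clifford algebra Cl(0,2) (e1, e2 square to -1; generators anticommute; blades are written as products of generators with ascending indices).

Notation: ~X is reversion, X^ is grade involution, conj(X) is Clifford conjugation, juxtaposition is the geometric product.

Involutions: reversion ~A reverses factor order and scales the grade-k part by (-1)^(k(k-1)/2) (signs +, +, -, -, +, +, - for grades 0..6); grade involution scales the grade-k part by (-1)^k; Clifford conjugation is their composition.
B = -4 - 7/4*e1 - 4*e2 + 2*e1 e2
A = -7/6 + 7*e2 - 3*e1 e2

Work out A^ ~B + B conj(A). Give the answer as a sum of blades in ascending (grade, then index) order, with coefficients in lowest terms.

first term: -88/3 + 97/24*e1 + 455/12*e2 + 25/12*e1 e2
second term: -88/3 + 97/24*e1 + 455/12*e2 - 25/12*e1 e2
Answer: -176/3 + 97/12*e1 + 455/6*e2


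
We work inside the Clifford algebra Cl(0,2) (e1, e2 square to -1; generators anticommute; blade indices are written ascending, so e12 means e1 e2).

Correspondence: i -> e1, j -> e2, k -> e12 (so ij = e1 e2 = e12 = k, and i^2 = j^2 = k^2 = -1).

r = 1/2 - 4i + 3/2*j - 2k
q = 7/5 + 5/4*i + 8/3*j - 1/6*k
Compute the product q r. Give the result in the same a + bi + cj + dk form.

In blades: q = 7/5 + 5/4*e1 + 8/3*e2 - 1/6*e12, r = 1/2 - 4*e1 + 3/2*e2 - 2*e12.
Distribute q over r term by term (generator squares from the signature, products reordered to ascending indices): (7/5)*r = 7/10 - 28/5*e1 + 21/10*e2 - 14/5*e12; (5/4*e1)*r = 5 + 5/8*e1 + 5/2*e2 + 15/8*e12; (8/3*e2)*r = -4 - 16/3*e1 + 4/3*e2 + 32/3*e12; (-1/6*e12)*r = -1/3 + 1/4*e1 + 2/3*e2 - 1/12*e12.
Sum: 41/30 - 1207/120*e1 + 33/5*e2 + 1159/120*e12; translating back through the correspondence:
Answer: 41/30 - 1207/120*i + 33/5*j + 1159/120*k


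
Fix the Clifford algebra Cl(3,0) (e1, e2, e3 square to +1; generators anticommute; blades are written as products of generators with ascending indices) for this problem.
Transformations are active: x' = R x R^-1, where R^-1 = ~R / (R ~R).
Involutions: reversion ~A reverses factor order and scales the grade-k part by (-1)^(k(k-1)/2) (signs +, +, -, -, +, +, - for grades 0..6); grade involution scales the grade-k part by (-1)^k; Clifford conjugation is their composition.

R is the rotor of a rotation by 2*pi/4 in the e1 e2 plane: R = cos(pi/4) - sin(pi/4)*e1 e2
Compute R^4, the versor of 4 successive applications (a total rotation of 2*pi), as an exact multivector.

Rotor phase runs at HALF the rotation angle; powers of one rotor simply add phase, so after 4 steps in e1 e2 the phase is 4*pi/4 = pi and R^4 = cos(pi) - sin(pi)*e1 e2.
cos(pi) = -1 and sin(pi) = 0, so R^4 = -1. The total rotation 2*pi is 1 full turn, so every vector returns to itself, yet the rotor is -1, on the OTHER sheet of the double cover (an odd number of 2*pi turns).
Answer: -1


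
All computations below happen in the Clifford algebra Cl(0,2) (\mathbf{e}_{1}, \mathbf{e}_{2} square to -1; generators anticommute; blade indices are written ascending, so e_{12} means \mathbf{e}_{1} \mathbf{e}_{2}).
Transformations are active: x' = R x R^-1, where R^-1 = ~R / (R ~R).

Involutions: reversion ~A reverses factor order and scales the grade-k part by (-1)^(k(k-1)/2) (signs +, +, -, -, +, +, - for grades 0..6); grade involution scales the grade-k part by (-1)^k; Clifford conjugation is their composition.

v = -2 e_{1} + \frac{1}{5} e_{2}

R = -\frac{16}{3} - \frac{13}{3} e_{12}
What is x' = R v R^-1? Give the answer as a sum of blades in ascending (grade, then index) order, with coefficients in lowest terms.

~R = -\frac{16}{3} + \frac{13}{3} e_{12}, and R ~R = \frac{425}{9}, so R^-1 = ~R / (\frac{425}{9}).
R v = \frac{173}{15} e_{1} + \frac{38}{5} e_{2}
Answer: -\frac{1286}{2125} e_{1} - \frac{4073}{2125} e_{2}


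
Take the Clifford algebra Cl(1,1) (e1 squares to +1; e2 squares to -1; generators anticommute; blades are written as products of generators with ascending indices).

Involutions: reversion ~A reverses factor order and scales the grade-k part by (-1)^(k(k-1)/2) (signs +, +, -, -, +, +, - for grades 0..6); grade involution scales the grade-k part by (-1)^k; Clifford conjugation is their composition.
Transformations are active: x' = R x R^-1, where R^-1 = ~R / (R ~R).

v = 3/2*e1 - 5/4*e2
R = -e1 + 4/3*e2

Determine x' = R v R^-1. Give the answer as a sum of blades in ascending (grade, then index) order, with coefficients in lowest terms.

~R = -e1 + 4/3*e2, and R ~R = -7/9, so R^-1 = ~R / (-7/9).
R v = 1/6 - 3/4*e1 e2
Answer: -15/14*e1 + 19/28*e2


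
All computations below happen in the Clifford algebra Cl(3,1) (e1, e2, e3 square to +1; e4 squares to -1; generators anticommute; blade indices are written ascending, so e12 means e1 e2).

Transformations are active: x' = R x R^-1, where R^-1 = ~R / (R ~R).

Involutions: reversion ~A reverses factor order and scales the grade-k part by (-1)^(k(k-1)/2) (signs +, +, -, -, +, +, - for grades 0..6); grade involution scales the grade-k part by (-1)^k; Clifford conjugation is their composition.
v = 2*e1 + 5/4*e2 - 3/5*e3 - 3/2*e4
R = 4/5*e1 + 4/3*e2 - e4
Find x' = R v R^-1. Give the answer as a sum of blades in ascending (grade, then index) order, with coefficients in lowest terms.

~R = 4/5*e1 + 4/3*e2 - e4, and R ~R = 319/225, so R^-1 = ~R / (319/225).
R v = 53/30 - 5/3*e12 - 12/25*e13 + 4/5*e14 - 4/5*e23 - 3/4*e24 - 3/5*e34
Answer: -2/319*e1 + 2645/1276*e2 + 3/5*e3 - 633/638*e4


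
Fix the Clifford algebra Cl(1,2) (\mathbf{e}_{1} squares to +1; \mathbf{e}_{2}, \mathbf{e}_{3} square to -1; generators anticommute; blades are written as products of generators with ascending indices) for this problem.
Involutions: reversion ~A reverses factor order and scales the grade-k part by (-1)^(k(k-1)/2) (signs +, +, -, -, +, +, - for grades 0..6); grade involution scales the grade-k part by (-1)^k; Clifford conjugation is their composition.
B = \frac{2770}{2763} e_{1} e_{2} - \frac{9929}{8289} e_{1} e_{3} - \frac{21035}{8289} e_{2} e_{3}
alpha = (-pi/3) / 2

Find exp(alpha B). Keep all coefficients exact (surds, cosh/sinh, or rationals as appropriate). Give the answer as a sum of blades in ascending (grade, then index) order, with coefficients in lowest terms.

B^2 term by term: the squares give (\frac{2770}{2763})^2*(e_{1} e_{2})^2 + (-\frac{9929}{8289})^2*(e_{1} e_{3})^2 + (-\frac{21035}{8289})^2*(e_{2} e_{3})^2 = \frac{7672900}{7634169}*(+1) + \frac{98585041}{68707521}*(+1) + \frac{442471225}{68707521}*(-1) = -4 (each basis 2-blade squares to minus the product of its generators' squares); cross terms between blades sharing an index anticommute and cancel. So B^2 = -4.
B^2 = -4 — circular case — the even/odd split gives cos and sin: l = 2, alpha*l = - \frac{\pi}{3}, so exp(alpha B) = cos(- \frac{\pi}{3}) + (sin(- \frac{\pi}{3})/2)*B = \frac{1}{2} + (- \frac{\sqrt{3}}{4})*B.
Answer: \frac{1}{2} - \frac{1385 \sqrt{3}}{5526} e_{1} e_{2} + \frac{9929 \sqrt{3}}{33156} e_{1} e_{3} + \frac{21035 \sqrt{3}}{33156} e_{2} e_{3}


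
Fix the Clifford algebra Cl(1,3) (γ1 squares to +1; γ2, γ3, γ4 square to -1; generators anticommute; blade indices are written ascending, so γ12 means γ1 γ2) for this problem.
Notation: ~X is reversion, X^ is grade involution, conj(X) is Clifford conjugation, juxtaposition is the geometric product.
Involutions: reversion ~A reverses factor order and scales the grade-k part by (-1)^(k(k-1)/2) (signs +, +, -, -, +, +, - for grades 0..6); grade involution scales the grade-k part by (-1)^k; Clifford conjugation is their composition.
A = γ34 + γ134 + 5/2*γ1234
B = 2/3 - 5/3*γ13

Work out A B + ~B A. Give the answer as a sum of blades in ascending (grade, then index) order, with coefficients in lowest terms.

first term: -5/3*γ4 - 5/3*γ14 + 25/6*γ24 + 2/3*γ34 + 2/3*γ134 + 5/3*γ1234
second term: 5/3*γ4 - 5/3*γ14 - 25/6*γ24 + 2/3*γ34 + 2/3*γ134 + 5/3*γ1234
Answer: -10/3*γ14 + 4/3*γ34 + 4/3*γ134 + 10/3*γ1234


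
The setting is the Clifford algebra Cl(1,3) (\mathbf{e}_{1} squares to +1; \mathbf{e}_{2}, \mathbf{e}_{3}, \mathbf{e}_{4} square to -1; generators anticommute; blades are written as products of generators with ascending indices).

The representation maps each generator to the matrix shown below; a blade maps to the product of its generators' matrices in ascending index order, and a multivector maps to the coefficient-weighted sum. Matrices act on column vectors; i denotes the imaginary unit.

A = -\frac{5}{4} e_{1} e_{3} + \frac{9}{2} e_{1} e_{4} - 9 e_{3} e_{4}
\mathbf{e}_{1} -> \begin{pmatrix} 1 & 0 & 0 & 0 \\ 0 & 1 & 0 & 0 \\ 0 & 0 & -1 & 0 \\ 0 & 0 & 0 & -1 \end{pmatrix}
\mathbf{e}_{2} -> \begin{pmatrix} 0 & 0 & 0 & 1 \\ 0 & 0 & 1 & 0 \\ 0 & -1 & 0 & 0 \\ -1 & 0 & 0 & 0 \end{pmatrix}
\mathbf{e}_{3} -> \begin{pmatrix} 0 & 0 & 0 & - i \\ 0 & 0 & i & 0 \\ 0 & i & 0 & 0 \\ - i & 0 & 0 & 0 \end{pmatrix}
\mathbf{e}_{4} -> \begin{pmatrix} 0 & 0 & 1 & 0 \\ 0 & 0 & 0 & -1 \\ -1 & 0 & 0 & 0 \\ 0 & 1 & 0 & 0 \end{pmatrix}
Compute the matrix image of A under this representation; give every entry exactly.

Bivector images (products of the table entries): rho(e_{1} e_{3}) = rho(\mathbf{e}_{1})rho(\mathbf{e}_{3}) = \begin{pmatrix} 0 & 0 & 0 & - i \\ 0 & 0 & i & 0 \\ 0 & - i & 0 & 0 \\ i & 0 & 0 & 0 \end{pmatrix}; rho(e_{1} e_{4}) = rho(\mathbf{e}_{1})rho(\mathbf{e}_{4}) = \begin{pmatrix} 0 & 0 & 1 & 0 \\ 0 & 0 & 0 & -1 \\ 1 & 0 & 0 & 0 \\ 0 & -1 & 0 & 0 \end{pmatrix}; rho(e_{3} e_{4}) = rho(\mathbf{e}_{3})rho(\mathbf{e}_{4}) = \begin{pmatrix} 0 & - i & 0 & 0 \\ - i & 0 & 0 & 0 \\ 0 & 0 & 0 & - i \\ 0 & 0 & - i & 0 \end{pmatrix}.
M = (-\frac{5}{4})*rho(e_{1} e_{3}) + (\frac{9}{2})*rho(e_{1} e_{4}) + (-9)*rho(e_{3} e_{4}), summed entrywise:
Answer: \begin{pmatrix} 0 & 9 i & \frac{9}{2} & \frac{5 i}{4} \\ 9 i & 0 & - \frac{5 i}{4} & - \frac{9}{2} \\ \frac{9}{2} & \frac{5 i}{4} & 0 & 9 i \\ - \frac{5 i}{4} & - \frac{9}{2} & 9 i & 0 \end{pmatrix}


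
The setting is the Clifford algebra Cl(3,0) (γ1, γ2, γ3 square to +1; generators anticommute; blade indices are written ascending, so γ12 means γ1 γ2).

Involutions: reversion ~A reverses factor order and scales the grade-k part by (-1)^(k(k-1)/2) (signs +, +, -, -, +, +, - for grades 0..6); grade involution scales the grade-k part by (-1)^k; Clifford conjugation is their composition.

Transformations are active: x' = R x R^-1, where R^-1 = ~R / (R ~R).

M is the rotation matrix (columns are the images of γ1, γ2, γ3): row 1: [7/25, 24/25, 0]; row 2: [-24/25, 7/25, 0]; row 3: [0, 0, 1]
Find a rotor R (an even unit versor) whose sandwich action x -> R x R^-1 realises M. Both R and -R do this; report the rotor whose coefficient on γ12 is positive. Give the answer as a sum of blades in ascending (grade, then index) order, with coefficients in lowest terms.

Method: write R = a + b12*γ12 + b13*γ13 + b23*γ23 with a^2 + b12^2 + b13^2 + b23^2 = 1 (so R^-1 = ~R). Expanding the columns R e_j ~R gives tr M = 4a^2 - 1 and, from the antisymmetric part, M21 - M12 = -4a*b12, M13 - M31 = 4a*b13, M32 - M23 = -4a*b23.
Here tr M = 39/25, so a^2 = (1 + tr M)/4 = 16/25 and a = ±4/5. Taking a = 4/5: M21 - M12 = -48/25, M13 - M31 = 0, M32 - M23 = 0, giving b12 = 3/5, b13 = 0, b23 = 0, i.e. R = 4/5 + 3/5*γ12.
Its γ12 coefficient is already positive.
Answer: 4/5 + 3/5*γ12. Sheet selection: the two-to-one cover makes ±R indistinguishable at the matrix level (trace 39/25), so uniqueness comes from the required sign on γ12.


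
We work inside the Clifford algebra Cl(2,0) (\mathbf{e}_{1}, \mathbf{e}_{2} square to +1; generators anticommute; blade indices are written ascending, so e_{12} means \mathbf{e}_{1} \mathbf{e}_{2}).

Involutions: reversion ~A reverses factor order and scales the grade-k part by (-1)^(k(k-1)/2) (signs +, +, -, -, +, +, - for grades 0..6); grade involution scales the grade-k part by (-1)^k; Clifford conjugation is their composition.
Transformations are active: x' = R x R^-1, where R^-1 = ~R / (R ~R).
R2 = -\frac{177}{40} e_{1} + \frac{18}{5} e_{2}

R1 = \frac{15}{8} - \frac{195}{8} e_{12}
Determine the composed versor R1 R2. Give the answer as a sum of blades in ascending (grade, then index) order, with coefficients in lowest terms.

Distribute over the terms of R1 (each basis-blade product reordered to ascending indices, repeated generators contracted through their squares):
(\frac{15}{8}) R2 = -\frac{531}{64} e_{1} + \frac{27}{4} e_{2}
(-\frac{195}{8} e_{12}) R2 = -\frac{351}{4} e_{1} - \frac{6903}{64} e_{2}
Summing the partial products and collecting blades:
Answer: -\frac{6147}{64} e_{1} - \frac{6471}{64} e_{2}


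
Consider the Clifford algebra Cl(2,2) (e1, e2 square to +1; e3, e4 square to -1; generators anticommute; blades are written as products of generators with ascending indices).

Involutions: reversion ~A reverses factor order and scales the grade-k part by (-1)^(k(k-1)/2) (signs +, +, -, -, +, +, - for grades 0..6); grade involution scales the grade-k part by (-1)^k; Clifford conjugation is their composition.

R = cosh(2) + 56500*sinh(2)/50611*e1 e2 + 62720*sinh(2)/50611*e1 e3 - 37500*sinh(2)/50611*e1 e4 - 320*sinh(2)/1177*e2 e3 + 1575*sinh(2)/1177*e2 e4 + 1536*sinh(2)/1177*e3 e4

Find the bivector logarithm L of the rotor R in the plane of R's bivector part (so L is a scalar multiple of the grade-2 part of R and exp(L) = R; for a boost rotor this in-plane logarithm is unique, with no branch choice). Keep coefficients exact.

The scalar part of R is cosh(2), giving the rapidity magnitude (cosh is even); the bivector part supplies orientation, its quotient by sinh of the rapidity is the plane, and L = rapidity * plane — unique in that plane, since flipping both signs leaves L unchanged.
Concretely: cosh(rapidity) = cosh(2) gives rapidity = ±2, and since rapidity/sinh(rapidity) is even the sign is immaterial: L = (rapidity/sinh(rapidity)) * <R>_2 = (2/sinh(2)) * <R>_2.
Answer: 113000/50611*e1 e2 + 125440/50611*e1 e3 - 75000/50611*e1 e4 - 640/1177*e2 e3 + 3150/1177*e2 e4 + 3072/1177*e3 e4


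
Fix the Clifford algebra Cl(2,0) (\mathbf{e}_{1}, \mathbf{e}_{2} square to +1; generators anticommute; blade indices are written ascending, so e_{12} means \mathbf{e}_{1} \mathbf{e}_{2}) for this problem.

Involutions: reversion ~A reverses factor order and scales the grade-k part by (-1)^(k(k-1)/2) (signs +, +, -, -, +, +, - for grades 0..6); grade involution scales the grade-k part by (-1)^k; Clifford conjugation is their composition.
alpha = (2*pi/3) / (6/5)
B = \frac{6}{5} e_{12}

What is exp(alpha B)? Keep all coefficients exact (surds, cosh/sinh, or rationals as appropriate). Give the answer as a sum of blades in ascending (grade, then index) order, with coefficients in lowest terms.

B^2 = (\frac{6}{5})^2*(e_{12})^2 = \frac{36}{25}*(-1) = -\frac{36}{25} (a basis 2-blade squares to minus the product of its generators' squares).
B^2 = -\frac{36}{25} — circular case — the even/odd split gives cos and sin: l = \frac{6}{5}, alpha*l = \frac{2 \pi}{3}, so exp(alpha B) = cos(\frac{2 \pi}{3}) + (sin(\frac{2 \pi}{3})/(\frac{6}{5}))*B = - \frac{1}{2} + (\frac{5 \sqrt{3}}{12})*B.
Answer: - \frac{1}{2} + \frac{\sqrt{3}}{2} e_{12}


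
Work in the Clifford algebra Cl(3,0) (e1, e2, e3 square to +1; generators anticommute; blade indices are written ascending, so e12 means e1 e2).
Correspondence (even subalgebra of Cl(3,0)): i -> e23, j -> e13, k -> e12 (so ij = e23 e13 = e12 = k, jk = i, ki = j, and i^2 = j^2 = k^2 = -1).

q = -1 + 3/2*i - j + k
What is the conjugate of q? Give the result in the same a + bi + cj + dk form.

In blades: q = -1 + e12 - e13 + 3/2*e23.
Quaternion conjugation is reversion on the even subalgebra: the scalar is fixed and every grade-2 blade flips sign, giving -1 - e12 + e13 - 3/2*e23; translating back:
Answer: -1 - 3/2*i + j - k


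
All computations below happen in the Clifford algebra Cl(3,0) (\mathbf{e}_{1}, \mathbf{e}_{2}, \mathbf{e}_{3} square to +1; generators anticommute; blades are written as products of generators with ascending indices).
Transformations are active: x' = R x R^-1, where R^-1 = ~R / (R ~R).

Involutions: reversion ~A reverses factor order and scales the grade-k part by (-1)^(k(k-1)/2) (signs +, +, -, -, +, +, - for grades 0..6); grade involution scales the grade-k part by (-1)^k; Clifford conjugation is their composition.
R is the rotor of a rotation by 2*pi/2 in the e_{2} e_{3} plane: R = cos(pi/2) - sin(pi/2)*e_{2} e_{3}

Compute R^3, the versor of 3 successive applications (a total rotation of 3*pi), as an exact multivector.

Because a rotor carries half the rotation angle, composing 3 copies of this e_{2} e_{3}-plane rotor multiplies the phase: 3*(pi/2) = \frac{3 \pi}{2}, hence R^3 = cos(\frac{3 \pi}{2}) - sin(\frac{3 \pi}{2})*e_{2} e_{3}.
cos(\frac{3 \pi}{2}) = 0 and sin(\frac{3 \pi}{2}) = -1, so R^3 = e_{2} e_{3}. The net rotation is 1*pi (after discarding 1 full turn, each of which contributes a factor -1 to the rotor); the rotor keeps the half-angle phase exactly.
Answer: e_{2} e_{3}


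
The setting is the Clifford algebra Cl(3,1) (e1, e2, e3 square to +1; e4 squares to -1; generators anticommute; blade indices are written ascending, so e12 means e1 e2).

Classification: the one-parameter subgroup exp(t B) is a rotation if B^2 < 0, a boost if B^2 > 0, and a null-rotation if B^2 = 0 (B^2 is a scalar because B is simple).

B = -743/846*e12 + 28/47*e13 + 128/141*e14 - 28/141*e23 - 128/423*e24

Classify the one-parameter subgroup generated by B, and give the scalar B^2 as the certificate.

B^2 term by term: the squares give (-743/846)^2*(e12)^2 + (28/47)^2*(e13)^2 + (128/141)^2*(e14)^2 + (-28/141)^2*(e23)^2 + (-128/423)^2*(e24)^2 = 552049/715716*(-1) + 784/2209*(-1) + 16384/19881*(+1) + 784/19881*(-1) + 16384/178929*(+1) = -1/4 (each basis 2-blade squares to minus the product of its generators' squares); cross terms between blades sharing an index anticommute and cancel; the commuting (index-disjoint) pairs give grade-4 terms 2*c*c'*(blade product), which cancel blade by blade — e1234: 7168/19881 - 7168/19881 = 0 — confirming B is simple. So B^2 = -1/4.
Answer: rotation, certificate B^2 = -1/4. Check the certificate: B^2 = -1/4, and that sign is decisive whatever form B takes.


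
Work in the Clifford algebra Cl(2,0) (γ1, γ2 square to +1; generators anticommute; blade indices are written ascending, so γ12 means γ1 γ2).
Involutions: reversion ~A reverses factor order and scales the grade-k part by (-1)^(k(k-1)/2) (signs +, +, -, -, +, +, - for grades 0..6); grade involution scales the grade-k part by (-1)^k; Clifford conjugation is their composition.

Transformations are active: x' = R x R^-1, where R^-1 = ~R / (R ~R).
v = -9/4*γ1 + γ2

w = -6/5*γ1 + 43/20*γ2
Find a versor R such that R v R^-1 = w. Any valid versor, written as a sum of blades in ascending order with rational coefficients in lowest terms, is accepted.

Sketch: the shared square 97/16 makes R = v + w = -69/20*γ1 + 63/20*γ2 the natural versor; its sandwich fixes that direction, negates (v - w)/2, and sends v to w.
Answer: -69/20*γ1 + 63/20*γ2


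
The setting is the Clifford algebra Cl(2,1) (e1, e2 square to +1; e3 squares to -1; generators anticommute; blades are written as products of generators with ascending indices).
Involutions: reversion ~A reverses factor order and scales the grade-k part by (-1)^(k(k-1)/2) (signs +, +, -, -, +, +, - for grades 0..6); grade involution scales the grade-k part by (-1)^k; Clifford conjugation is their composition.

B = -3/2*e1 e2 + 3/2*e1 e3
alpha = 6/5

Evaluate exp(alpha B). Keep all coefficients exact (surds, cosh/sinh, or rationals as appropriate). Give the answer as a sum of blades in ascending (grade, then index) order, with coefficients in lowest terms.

B^2 term by term: the squares give (-3/2)^2*(e1 e2)^2 + (3/2)^2*(e1 e3)^2 = 9/4*(-1) + 9/4*(+1) = 0 (each basis 2-blade squares to minus the product of its generators' squares); cross terms between blades sharing an index anticommute and cancel. So B^2 = 0.
B^2 = 0, and the exponential is exactly linear here: exp(alpha B) = 1 + alpha B (parabolic case).
Answer: 1 - 9/5*e1 e2 + 9/5*e1 e3


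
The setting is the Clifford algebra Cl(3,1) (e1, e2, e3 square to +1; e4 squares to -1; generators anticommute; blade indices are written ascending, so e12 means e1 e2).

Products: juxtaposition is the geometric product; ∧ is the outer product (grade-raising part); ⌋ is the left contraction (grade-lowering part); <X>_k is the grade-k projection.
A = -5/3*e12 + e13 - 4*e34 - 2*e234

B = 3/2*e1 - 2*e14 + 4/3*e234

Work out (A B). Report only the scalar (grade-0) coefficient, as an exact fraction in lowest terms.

step 1: -8/3 - 17/6*e2 - 3/2*e3 - 8*e13 - 10/3*e24 + 2*e34 + 4*e123 - 4/3*e124 - 74/9*e134 + 3*e1234
Answer: -8/3


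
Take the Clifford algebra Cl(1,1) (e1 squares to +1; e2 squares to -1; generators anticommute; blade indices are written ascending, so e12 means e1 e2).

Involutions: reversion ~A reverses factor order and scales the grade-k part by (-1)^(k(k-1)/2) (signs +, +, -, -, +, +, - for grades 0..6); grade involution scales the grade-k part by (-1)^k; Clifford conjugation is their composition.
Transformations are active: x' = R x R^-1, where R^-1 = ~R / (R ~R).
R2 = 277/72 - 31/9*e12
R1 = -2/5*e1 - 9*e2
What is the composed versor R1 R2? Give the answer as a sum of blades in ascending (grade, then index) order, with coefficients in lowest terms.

Distribute over the terms of R1 (each basis-blade product reordered to ascending indices, repeated generators contracted through their squares):
(-2/5*e1) R2 = -277/180*e1 + 62/45*e2
(-9*e2) R2 = 31*e1 - 277/8*e2
Summing the partial products and collecting blades:
Answer: 5303/180*e1 - 11969/360*e2


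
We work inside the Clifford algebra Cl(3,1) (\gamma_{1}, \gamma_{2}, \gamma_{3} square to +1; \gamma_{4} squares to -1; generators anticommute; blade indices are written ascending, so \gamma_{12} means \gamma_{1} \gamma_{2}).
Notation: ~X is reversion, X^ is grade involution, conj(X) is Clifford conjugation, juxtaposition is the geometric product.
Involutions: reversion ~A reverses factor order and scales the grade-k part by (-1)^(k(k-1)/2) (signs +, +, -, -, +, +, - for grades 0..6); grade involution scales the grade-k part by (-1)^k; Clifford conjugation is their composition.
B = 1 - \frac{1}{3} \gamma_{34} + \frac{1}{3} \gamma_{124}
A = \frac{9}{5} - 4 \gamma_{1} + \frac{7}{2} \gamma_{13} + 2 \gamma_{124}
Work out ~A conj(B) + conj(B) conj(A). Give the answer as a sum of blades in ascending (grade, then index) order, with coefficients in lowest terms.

first term: \frac{17}{15} - 4 \gamma_{1} - \frac{7}{2} \gamma_{13} - \frac{7}{6} \gamma_{14} - \frac{4}{3} \gamma_{24} + \frac{3}{5} \gamma_{34} - \frac{2}{3} \gamma_{123} - \frac{7}{5} \gamma_{124} - \frac{4}{3} \gamma_{134} - \frac{7}{6} \gamma_{234}
second term: \frac{37}{15} + 4 \gamma_{1} - \frac{7}{2} \gamma_{13} + \frac{7}{6} \gamma_{14} + \frac{4}{3} \gamma_{24} + \frac{3}{5} \gamma_{34} - \frac{2}{3} \gamma_{123} + \frac{13}{5} \gamma_{124} + \frac{4}{3} \gamma_{134} + \frac{7}{6} \gamma_{234}
Answer: \frac{18}{5} - 7 \gamma_{13} + \frac{6}{5} \gamma_{34} - \frac{4}{3} \gamma_{123} + \frac{6}{5} \gamma_{124}


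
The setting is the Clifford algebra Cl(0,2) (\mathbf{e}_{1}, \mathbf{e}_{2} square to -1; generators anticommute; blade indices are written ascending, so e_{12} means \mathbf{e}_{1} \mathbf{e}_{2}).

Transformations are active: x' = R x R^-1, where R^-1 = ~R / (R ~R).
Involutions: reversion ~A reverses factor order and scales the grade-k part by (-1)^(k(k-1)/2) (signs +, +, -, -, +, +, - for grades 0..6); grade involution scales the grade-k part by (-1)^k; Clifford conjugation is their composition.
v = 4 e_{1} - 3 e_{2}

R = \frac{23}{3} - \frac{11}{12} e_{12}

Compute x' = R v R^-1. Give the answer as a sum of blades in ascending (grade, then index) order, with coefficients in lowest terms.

~R = \frac{23}{3} + \frac{11}{12} e_{12}, and R ~R = \frac{8585}{144}, so R^-1 = ~R / (\frac{8585}{144}).
R v = \frac{335}{12} e_{1} - \frac{80}{3} e_{2}
Answer: \frac{5460}{1717} e_{1} - \frac{6625}{1717} e_{2}


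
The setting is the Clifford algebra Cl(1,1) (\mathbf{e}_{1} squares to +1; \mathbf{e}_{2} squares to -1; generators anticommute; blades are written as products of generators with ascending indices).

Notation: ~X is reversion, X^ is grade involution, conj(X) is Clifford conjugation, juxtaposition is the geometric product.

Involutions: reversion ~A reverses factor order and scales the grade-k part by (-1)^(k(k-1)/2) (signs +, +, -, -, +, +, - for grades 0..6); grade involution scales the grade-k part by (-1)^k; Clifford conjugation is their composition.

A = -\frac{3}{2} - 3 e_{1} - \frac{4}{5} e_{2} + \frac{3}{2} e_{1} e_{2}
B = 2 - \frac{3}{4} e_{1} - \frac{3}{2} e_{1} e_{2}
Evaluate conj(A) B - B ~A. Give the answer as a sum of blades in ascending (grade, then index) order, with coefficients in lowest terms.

first term: -3 + \frac{237}{40} e_{1} - \frac{161}{40} e_{2} - \frac{3}{20} e_{1} e_{2}
second term: \frac{3}{2} - \frac{243}{40} e_{1} - \frac{199}{40} e_{2} - \frac{3}{20} e_{1} e_{2}
Answer: -\frac{9}{2} + 12 e_{1} + \frac{19}{20} e_{2}
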